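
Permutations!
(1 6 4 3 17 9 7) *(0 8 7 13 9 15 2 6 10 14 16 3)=(0 8 7 1 10 14 16 3 17 15 2 6 4)(9 13)=[8, 10, 6, 17, 0, 5, 4, 1, 7, 13, 14, 11, 12, 9, 16, 2, 3, 15]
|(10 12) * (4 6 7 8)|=|(4 6 7 8)(10 12)|=4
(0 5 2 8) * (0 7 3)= (0 5 2 8 7 3)= [5, 1, 8, 0, 4, 2, 6, 3, 7]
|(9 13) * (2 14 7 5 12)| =|(2 14 7 5 12)(9 13)| =10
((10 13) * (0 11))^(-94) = (13) = [0, 1, 2, 3, 4, 5, 6, 7, 8, 9, 10, 11, 12, 13]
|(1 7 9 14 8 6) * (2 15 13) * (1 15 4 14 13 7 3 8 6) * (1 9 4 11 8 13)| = |(1 3 13 2 11 8 9)(4 14 6 15 7)| = 35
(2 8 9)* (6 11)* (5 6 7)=(2 8 9)(5 6 11 7)=[0, 1, 8, 3, 4, 6, 11, 5, 9, 2, 10, 7]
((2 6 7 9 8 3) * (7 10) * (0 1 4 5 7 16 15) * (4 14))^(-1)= (0 15 16 10 6 2 3 8 9 7 5 4 14 1)= [15, 0, 3, 8, 14, 4, 2, 5, 9, 7, 6, 11, 12, 13, 1, 16, 10]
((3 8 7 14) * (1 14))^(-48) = [0, 3, 2, 7, 4, 5, 6, 14, 1, 9, 10, 11, 12, 13, 8] = (1 3 7 14 8)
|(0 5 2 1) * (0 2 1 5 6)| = 6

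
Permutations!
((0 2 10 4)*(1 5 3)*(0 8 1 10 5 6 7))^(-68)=[5, 7, 3, 4, 1, 10, 0, 2, 6, 9, 8]=(0 5 10 8 6)(1 7 2 3 4)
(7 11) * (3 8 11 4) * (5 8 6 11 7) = (3 6 11 5 8 7 4) = [0, 1, 2, 6, 3, 8, 11, 4, 7, 9, 10, 5]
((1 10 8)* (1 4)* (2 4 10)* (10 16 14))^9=(8 16 14 10)=[0, 1, 2, 3, 4, 5, 6, 7, 16, 9, 8, 11, 12, 13, 10, 15, 14]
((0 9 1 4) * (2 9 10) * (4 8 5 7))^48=[9, 7, 8, 3, 2, 0, 6, 10, 4, 5, 1]=(0 9 5)(1 7 10)(2 8 4)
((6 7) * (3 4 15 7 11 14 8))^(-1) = (3 8 14 11 6 7 15 4) = [0, 1, 2, 8, 3, 5, 7, 15, 14, 9, 10, 6, 12, 13, 11, 4]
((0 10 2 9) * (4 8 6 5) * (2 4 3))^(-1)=(0 9 2 3 5 6 8 4 10)=[9, 1, 3, 5, 10, 6, 8, 7, 4, 2, 0]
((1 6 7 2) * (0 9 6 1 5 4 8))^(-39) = (0 9 6 7 2 5 4 8) = [9, 1, 5, 3, 8, 4, 7, 2, 0, 6]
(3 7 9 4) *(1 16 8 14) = (1 16 8 14)(3 7 9 4) = [0, 16, 2, 7, 3, 5, 6, 9, 14, 4, 10, 11, 12, 13, 1, 15, 8]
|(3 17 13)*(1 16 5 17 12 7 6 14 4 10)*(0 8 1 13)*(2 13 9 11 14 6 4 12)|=|(0 8 1 16 5 17)(2 13 3)(4 10 9 11 14 12 7)|=42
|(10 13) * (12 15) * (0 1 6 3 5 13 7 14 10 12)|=|(0 1 6 3 5 13 12 15)(7 14 10)|=24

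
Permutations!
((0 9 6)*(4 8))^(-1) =[6, 1, 2, 3, 8, 5, 9, 7, 4, 0] =(0 6 9)(4 8)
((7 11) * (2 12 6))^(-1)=(2 6 12)(7 11)=[0, 1, 6, 3, 4, 5, 12, 11, 8, 9, 10, 7, 2]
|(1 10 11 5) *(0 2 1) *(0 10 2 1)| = 3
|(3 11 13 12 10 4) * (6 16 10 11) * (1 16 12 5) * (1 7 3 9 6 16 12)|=|(1 12 11 13 5 7 3 16 10 4 9 6)|=12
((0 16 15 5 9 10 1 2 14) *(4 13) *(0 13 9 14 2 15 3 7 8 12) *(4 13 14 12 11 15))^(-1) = (0 12 5 15 11 8 7 3 16)(1 10 9 4) = [12, 10, 2, 16, 1, 15, 6, 3, 7, 4, 9, 8, 5, 13, 14, 11, 0]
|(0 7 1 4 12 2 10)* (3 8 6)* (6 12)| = |(0 7 1 4 6 3 8 12 2 10)| = 10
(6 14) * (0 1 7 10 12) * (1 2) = (0 2 1 7 10 12)(6 14) = [2, 7, 1, 3, 4, 5, 14, 10, 8, 9, 12, 11, 0, 13, 6]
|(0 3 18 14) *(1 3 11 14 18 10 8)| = 12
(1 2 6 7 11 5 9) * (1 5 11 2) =(11)(2 6 7)(5 9) =[0, 1, 6, 3, 4, 9, 7, 2, 8, 5, 10, 11]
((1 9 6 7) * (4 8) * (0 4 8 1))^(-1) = (0 7 6 9 1 4) = [7, 4, 2, 3, 0, 5, 9, 6, 8, 1]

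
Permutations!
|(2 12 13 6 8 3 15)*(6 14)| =|(2 12 13 14 6 8 3 15)| =8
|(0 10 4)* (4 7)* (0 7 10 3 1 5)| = |(10)(0 3 1 5)(4 7)| = 4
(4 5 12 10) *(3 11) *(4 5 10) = [0, 1, 2, 11, 10, 12, 6, 7, 8, 9, 5, 3, 4] = (3 11)(4 10 5 12)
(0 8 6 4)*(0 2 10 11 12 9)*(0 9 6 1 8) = [0, 8, 10, 3, 2, 5, 4, 7, 1, 9, 11, 12, 6] = (1 8)(2 10 11 12 6 4)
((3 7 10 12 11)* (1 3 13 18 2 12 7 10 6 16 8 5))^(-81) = [0, 5, 18, 1, 4, 8, 7, 10, 16, 9, 3, 12, 2, 11, 14, 15, 6, 17, 13] = (1 5 8 16 6 7 10 3)(2 18 13 11 12)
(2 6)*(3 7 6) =[0, 1, 3, 7, 4, 5, 2, 6] =(2 3 7 6)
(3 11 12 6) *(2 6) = (2 6 3 11 12) = [0, 1, 6, 11, 4, 5, 3, 7, 8, 9, 10, 12, 2]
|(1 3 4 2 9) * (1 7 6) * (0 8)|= |(0 8)(1 3 4 2 9 7 6)|= 14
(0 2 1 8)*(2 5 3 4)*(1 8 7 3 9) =(0 5 9 1 7 3 4 2 8) =[5, 7, 8, 4, 2, 9, 6, 3, 0, 1]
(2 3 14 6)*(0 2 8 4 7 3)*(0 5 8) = (0 2 5 8 4 7 3 14 6) = [2, 1, 5, 14, 7, 8, 0, 3, 4, 9, 10, 11, 12, 13, 6]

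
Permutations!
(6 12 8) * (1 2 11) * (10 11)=[0, 2, 10, 3, 4, 5, 12, 7, 6, 9, 11, 1, 8]=(1 2 10 11)(6 12 8)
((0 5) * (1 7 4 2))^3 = (0 5)(1 2 4 7) = [5, 2, 4, 3, 7, 0, 6, 1]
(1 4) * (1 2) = [0, 4, 1, 3, 2] = (1 4 2)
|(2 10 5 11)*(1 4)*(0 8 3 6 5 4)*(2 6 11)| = 10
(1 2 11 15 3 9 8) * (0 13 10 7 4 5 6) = (0 13 10 7 4 5 6)(1 2 11 15 3 9 8) = [13, 2, 11, 9, 5, 6, 0, 4, 1, 8, 7, 15, 12, 10, 14, 3]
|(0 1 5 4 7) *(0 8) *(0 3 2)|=|(0 1 5 4 7 8 3 2)|=8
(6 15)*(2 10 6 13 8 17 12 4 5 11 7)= (2 10 6 15 13 8 17 12 4 5 11 7)= [0, 1, 10, 3, 5, 11, 15, 2, 17, 9, 6, 7, 4, 8, 14, 13, 16, 12]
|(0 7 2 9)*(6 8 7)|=6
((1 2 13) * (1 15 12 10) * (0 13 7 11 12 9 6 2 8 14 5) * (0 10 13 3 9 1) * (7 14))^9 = (0 3 9 6 2 14 5 10)(1 7 12 15 8 11 13) = [3, 7, 14, 9, 4, 10, 2, 12, 11, 6, 0, 13, 15, 1, 5, 8]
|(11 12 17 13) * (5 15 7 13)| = |(5 15 7 13 11 12 17)| = 7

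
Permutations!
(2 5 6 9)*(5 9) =(2 9)(5 6) =[0, 1, 9, 3, 4, 6, 5, 7, 8, 2]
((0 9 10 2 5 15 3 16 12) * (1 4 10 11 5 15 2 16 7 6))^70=(16)=[0, 1, 2, 3, 4, 5, 6, 7, 8, 9, 10, 11, 12, 13, 14, 15, 16]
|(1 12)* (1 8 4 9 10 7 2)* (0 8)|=|(0 8 4 9 10 7 2 1 12)|=9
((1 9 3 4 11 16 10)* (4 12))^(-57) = (1 10 16 11 4 12 3 9) = [0, 10, 2, 9, 12, 5, 6, 7, 8, 1, 16, 4, 3, 13, 14, 15, 11]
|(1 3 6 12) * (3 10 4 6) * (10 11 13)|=|(1 11 13 10 4 6 12)|=7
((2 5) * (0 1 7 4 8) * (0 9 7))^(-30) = (4 9)(7 8) = [0, 1, 2, 3, 9, 5, 6, 8, 7, 4]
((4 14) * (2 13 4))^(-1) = (2 14 4 13) = [0, 1, 14, 3, 13, 5, 6, 7, 8, 9, 10, 11, 12, 2, 4]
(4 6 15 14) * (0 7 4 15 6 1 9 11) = (0 7 4 1 9 11)(14 15) = [7, 9, 2, 3, 1, 5, 6, 4, 8, 11, 10, 0, 12, 13, 15, 14]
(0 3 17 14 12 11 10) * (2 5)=(0 3 17 14 12 11 10)(2 5)=[3, 1, 5, 17, 4, 2, 6, 7, 8, 9, 0, 10, 11, 13, 12, 15, 16, 14]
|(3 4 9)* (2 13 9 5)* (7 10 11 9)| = |(2 13 7 10 11 9 3 4 5)| = 9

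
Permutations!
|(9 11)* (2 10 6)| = |(2 10 6)(9 11)| = 6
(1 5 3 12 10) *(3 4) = [0, 5, 2, 12, 3, 4, 6, 7, 8, 9, 1, 11, 10] = (1 5 4 3 12 10)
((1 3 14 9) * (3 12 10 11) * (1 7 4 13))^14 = (1 3 4 10 9)(7 12 14 13 11) = [0, 3, 2, 4, 10, 5, 6, 12, 8, 1, 9, 7, 14, 11, 13]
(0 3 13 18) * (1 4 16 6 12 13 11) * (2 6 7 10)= (0 3 11 1 4 16 7 10 2 6 12 13 18)= [3, 4, 6, 11, 16, 5, 12, 10, 8, 9, 2, 1, 13, 18, 14, 15, 7, 17, 0]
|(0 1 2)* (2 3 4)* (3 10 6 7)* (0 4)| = 6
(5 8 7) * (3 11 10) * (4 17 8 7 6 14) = (3 11 10)(4 17 8 6 14)(5 7) = [0, 1, 2, 11, 17, 7, 14, 5, 6, 9, 3, 10, 12, 13, 4, 15, 16, 8]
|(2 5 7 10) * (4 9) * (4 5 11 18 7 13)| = 20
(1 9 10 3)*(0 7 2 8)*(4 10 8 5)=(0 7 2 5 4 10 3 1 9 8)=[7, 9, 5, 1, 10, 4, 6, 2, 0, 8, 3]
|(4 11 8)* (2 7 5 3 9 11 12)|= |(2 7 5 3 9 11 8 4 12)|= 9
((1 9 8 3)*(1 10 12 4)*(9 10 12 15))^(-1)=(1 4 12 3 8 9 15 10)=[0, 4, 2, 8, 12, 5, 6, 7, 9, 15, 1, 11, 3, 13, 14, 10]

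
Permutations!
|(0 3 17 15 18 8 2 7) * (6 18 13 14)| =11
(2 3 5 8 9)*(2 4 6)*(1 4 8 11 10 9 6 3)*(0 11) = (0 11 10 9 8 6 2 1 4 3 5) = [11, 4, 1, 5, 3, 0, 2, 7, 6, 8, 9, 10]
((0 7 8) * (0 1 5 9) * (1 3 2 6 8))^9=(0 9 5 1 7)(2 6 8 3)=[9, 7, 6, 2, 4, 1, 8, 0, 3, 5]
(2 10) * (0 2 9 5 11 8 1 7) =[2, 7, 10, 3, 4, 11, 6, 0, 1, 5, 9, 8] =(0 2 10 9 5 11 8 1 7)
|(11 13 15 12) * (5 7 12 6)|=|(5 7 12 11 13 15 6)|=7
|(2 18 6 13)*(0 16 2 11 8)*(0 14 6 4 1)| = 30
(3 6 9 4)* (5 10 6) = (3 5 10 6 9 4) = [0, 1, 2, 5, 3, 10, 9, 7, 8, 4, 6]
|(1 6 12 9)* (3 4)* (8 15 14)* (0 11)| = |(0 11)(1 6 12 9)(3 4)(8 15 14)| = 12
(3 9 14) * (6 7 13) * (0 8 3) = (0 8 3 9 14)(6 7 13) = [8, 1, 2, 9, 4, 5, 7, 13, 3, 14, 10, 11, 12, 6, 0]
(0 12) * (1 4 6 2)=[12, 4, 1, 3, 6, 5, 2, 7, 8, 9, 10, 11, 0]=(0 12)(1 4 6 2)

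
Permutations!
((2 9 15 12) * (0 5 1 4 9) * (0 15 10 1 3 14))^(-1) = (0 14 3 5)(1 10 9 4)(2 12 15) = [14, 10, 12, 5, 1, 0, 6, 7, 8, 4, 9, 11, 15, 13, 3, 2]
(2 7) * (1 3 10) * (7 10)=[0, 3, 10, 7, 4, 5, 6, 2, 8, 9, 1]=(1 3 7 2 10)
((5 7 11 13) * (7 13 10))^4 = [0, 1, 2, 3, 4, 5, 6, 11, 8, 9, 7, 10, 12, 13] = (13)(7 11 10)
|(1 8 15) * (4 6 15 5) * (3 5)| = |(1 8 3 5 4 6 15)| = 7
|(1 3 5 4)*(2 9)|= 4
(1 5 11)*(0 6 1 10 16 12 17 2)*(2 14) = [6, 5, 0, 3, 4, 11, 1, 7, 8, 9, 16, 10, 17, 13, 2, 15, 12, 14] = (0 6 1 5 11 10 16 12 17 14 2)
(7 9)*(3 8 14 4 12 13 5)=(3 8 14 4 12 13 5)(7 9)=[0, 1, 2, 8, 12, 3, 6, 9, 14, 7, 10, 11, 13, 5, 4]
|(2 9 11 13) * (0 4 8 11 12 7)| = 9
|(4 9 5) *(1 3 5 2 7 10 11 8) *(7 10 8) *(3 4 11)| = |(1 4 9 2 10 3 5 11 7 8)| = 10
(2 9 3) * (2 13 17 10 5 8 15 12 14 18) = (2 9 3 13 17 10 5 8 15 12 14 18) = [0, 1, 9, 13, 4, 8, 6, 7, 15, 3, 5, 11, 14, 17, 18, 12, 16, 10, 2]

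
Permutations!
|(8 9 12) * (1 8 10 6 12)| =3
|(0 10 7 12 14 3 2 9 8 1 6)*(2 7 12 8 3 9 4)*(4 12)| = |(0 10 4 2 12 14 9 3 7 8 1 6)| = 12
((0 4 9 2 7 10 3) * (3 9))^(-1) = [3, 1, 9, 4, 0, 5, 6, 2, 8, 10, 7] = (0 3 4)(2 9 10 7)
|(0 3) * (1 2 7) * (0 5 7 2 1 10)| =|(0 3 5 7 10)| =5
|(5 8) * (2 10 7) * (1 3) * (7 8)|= 10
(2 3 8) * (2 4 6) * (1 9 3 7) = [0, 9, 7, 8, 6, 5, 2, 1, 4, 3] = (1 9 3 8 4 6 2 7)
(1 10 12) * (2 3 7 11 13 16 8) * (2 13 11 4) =(1 10 12)(2 3 7 4)(8 13 16) =[0, 10, 3, 7, 2, 5, 6, 4, 13, 9, 12, 11, 1, 16, 14, 15, 8]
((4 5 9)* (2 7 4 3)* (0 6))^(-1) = (0 6)(2 3 9 5 4 7) = [6, 1, 3, 9, 7, 4, 0, 2, 8, 5]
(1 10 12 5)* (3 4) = [0, 10, 2, 4, 3, 1, 6, 7, 8, 9, 12, 11, 5] = (1 10 12 5)(3 4)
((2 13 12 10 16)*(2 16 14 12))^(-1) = (16)(2 13)(10 12 14) = [0, 1, 13, 3, 4, 5, 6, 7, 8, 9, 12, 11, 14, 2, 10, 15, 16]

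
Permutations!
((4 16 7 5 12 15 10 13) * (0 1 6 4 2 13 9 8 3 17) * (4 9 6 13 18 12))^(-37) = [13, 2, 12, 0, 5, 7, 8, 16, 17, 3, 9, 11, 10, 18, 14, 6, 4, 1, 15] = (0 13 18 15 6 8 17 1 2 12 10 9 3)(4 5 7 16)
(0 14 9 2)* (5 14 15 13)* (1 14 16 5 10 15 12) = (0 12 1 14 9 2)(5 16)(10 15 13) = [12, 14, 0, 3, 4, 16, 6, 7, 8, 2, 15, 11, 1, 10, 9, 13, 5]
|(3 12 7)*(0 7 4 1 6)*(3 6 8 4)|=|(0 7 6)(1 8 4)(3 12)|=6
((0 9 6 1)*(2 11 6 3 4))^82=[3, 9, 6, 2, 11, 5, 0, 7, 8, 4, 10, 1]=(0 3 2 6)(1 9 4 11)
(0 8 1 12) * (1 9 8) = (0 1 12)(8 9) = [1, 12, 2, 3, 4, 5, 6, 7, 9, 8, 10, 11, 0]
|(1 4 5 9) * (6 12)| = |(1 4 5 9)(6 12)| = 4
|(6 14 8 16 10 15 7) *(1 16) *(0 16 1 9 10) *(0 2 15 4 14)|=|(0 16 2 15 7 6)(4 14 8 9 10)|=30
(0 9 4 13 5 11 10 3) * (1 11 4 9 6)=(0 6 1 11 10 3)(4 13 5)=[6, 11, 2, 0, 13, 4, 1, 7, 8, 9, 3, 10, 12, 5]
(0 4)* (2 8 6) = (0 4)(2 8 6) = [4, 1, 8, 3, 0, 5, 2, 7, 6]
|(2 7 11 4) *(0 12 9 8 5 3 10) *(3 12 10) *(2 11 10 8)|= |(0 8 5 12 9 2 7 10)(4 11)|= 8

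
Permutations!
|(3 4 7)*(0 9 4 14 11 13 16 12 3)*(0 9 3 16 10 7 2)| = |(0 3 14 11 13 10 7 9 4 2)(12 16)| = 10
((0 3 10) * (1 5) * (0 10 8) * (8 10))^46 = (0 10)(3 8) = [10, 1, 2, 8, 4, 5, 6, 7, 3, 9, 0]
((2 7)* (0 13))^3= (0 13)(2 7)= [13, 1, 7, 3, 4, 5, 6, 2, 8, 9, 10, 11, 12, 0]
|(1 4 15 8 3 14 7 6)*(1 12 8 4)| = |(3 14 7 6 12 8)(4 15)| = 6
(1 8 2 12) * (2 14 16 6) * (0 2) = (0 2 12 1 8 14 16 6) = [2, 8, 12, 3, 4, 5, 0, 7, 14, 9, 10, 11, 1, 13, 16, 15, 6]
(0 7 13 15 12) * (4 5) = (0 7 13 15 12)(4 5) = [7, 1, 2, 3, 5, 4, 6, 13, 8, 9, 10, 11, 0, 15, 14, 12]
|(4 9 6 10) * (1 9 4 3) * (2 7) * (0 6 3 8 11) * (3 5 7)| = |(0 6 10 8 11)(1 9 5 7 2 3)| = 30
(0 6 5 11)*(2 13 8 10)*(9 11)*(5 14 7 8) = (0 6 14 7 8 10 2 13 5 9 11) = [6, 1, 13, 3, 4, 9, 14, 8, 10, 11, 2, 0, 12, 5, 7]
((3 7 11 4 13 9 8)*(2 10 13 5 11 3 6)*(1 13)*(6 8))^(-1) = (1 10 2 6 9 13)(3 7)(4 11 5) = [0, 10, 6, 7, 11, 4, 9, 3, 8, 13, 2, 5, 12, 1]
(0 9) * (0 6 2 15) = [9, 1, 15, 3, 4, 5, 2, 7, 8, 6, 10, 11, 12, 13, 14, 0] = (0 9 6 2 15)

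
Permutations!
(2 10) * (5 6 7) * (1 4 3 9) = (1 4 3 9)(2 10)(5 6 7) = [0, 4, 10, 9, 3, 6, 7, 5, 8, 1, 2]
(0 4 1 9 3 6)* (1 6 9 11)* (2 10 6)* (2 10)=(0 4 10 6)(1 11)(3 9)=[4, 11, 2, 9, 10, 5, 0, 7, 8, 3, 6, 1]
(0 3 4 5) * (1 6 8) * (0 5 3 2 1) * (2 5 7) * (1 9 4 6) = (0 5 7 2 9 4 3 6 8) = [5, 1, 9, 6, 3, 7, 8, 2, 0, 4]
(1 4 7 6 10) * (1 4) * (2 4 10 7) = (10)(2 4)(6 7) = [0, 1, 4, 3, 2, 5, 7, 6, 8, 9, 10]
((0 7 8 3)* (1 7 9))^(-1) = (0 3 8 7 1 9) = [3, 9, 2, 8, 4, 5, 6, 1, 7, 0]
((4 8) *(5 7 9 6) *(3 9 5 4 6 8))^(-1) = (3 4 6 8 9)(5 7) = [0, 1, 2, 4, 6, 7, 8, 5, 9, 3]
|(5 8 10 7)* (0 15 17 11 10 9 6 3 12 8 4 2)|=45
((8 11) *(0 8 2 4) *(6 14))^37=[11, 1, 0, 3, 8, 5, 14, 7, 2, 9, 10, 4, 12, 13, 6]=(0 11 4 8 2)(6 14)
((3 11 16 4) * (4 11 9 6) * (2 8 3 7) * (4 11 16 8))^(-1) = (16)(2 7 4)(3 8 11 6 9) = [0, 1, 7, 8, 2, 5, 9, 4, 11, 3, 10, 6, 12, 13, 14, 15, 16]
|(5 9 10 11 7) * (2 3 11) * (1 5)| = 8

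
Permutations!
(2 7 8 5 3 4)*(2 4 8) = (2 7)(3 8 5) = [0, 1, 7, 8, 4, 3, 6, 2, 5]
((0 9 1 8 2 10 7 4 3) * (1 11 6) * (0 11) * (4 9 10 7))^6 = [1, 10, 3, 7, 2, 5, 0, 11, 4, 6, 8, 9] = (0 1 10 8 4 2 3 7 11 9 6)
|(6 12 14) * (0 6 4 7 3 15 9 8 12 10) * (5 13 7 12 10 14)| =13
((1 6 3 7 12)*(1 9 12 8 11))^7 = [0, 6, 2, 7, 4, 5, 3, 8, 11, 12, 10, 1, 9] = (1 6 3 7 8 11)(9 12)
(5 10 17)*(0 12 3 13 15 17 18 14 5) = [12, 1, 2, 13, 4, 10, 6, 7, 8, 9, 18, 11, 3, 15, 5, 17, 16, 0, 14] = (0 12 3 13 15 17)(5 10 18 14)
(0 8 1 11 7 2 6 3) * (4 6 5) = [8, 11, 5, 0, 6, 4, 3, 2, 1, 9, 10, 7] = (0 8 1 11 7 2 5 4 6 3)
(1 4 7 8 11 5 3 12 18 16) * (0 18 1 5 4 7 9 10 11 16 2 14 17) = (0 18 2 14 17)(1 7 8 16 5 3 12)(4 9 10 11) = [18, 7, 14, 12, 9, 3, 6, 8, 16, 10, 11, 4, 1, 13, 17, 15, 5, 0, 2]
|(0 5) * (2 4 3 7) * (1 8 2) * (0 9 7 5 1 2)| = |(0 1 8)(2 4 3 5 9 7)| = 6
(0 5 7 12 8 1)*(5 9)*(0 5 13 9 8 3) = (0 8 1 5 7 12 3)(9 13) = [8, 5, 2, 0, 4, 7, 6, 12, 1, 13, 10, 11, 3, 9]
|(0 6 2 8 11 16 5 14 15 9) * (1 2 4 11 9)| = |(0 6 4 11 16 5 14 15 1 2 8 9)| = 12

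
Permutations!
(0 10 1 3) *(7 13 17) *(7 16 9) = [10, 3, 2, 0, 4, 5, 6, 13, 8, 7, 1, 11, 12, 17, 14, 15, 9, 16] = (0 10 1 3)(7 13 17 16 9)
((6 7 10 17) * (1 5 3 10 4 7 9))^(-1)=[0, 9, 2, 5, 7, 1, 17, 4, 8, 6, 3, 11, 12, 13, 14, 15, 16, 10]=(1 9 6 17 10 3 5)(4 7)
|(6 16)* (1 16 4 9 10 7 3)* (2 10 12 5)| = 11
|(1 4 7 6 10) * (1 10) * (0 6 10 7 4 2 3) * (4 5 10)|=20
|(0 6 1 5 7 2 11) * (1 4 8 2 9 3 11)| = 11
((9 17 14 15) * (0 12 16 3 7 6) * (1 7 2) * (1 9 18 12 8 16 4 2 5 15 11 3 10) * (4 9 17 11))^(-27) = (0 8 16 10 1 7 6)(2 17 14 4)(3 5 15 18 12 9 11) = [8, 7, 17, 5, 2, 15, 0, 6, 16, 11, 1, 3, 9, 13, 4, 18, 10, 14, 12]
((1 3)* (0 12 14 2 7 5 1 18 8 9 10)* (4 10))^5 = (0 5 9 14 3 10 7 8 12 1 4 2 18) = [5, 4, 18, 10, 2, 9, 6, 8, 12, 14, 7, 11, 1, 13, 3, 15, 16, 17, 0]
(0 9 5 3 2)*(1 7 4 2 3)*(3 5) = (0 9 3 5 1 7 4 2) = [9, 7, 0, 5, 2, 1, 6, 4, 8, 3]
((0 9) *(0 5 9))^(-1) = (5 9) = [0, 1, 2, 3, 4, 9, 6, 7, 8, 5]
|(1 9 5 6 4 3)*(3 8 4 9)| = 6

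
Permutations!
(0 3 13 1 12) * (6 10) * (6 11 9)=(0 3 13 1 12)(6 10 11 9)=[3, 12, 2, 13, 4, 5, 10, 7, 8, 6, 11, 9, 0, 1]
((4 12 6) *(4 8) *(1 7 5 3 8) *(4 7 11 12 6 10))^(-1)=(1 6 4 10 12 11)(3 5 7 8)=[0, 6, 2, 5, 10, 7, 4, 8, 3, 9, 12, 1, 11]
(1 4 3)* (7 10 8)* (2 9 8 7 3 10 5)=[0, 4, 9, 1, 10, 2, 6, 5, 3, 8, 7]=(1 4 10 7 5 2 9 8 3)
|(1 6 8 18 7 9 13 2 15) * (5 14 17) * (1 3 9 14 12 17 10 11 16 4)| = 30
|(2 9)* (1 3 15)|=6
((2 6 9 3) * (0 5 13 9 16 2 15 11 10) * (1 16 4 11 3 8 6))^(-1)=[10, 2, 16, 15, 6, 0, 8, 7, 9, 13, 11, 4, 12, 5, 14, 3, 1]=(0 10 11 4 6 8 9 13 5)(1 2 16)(3 15)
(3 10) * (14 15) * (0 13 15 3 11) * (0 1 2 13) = (1 2 13 15 14 3 10 11) = [0, 2, 13, 10, 4, 5, 6, 7, 8, 9, 11, 1, 12, 15, 3, 14]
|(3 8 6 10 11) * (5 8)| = |(3 5 8 6 10 11)| = 6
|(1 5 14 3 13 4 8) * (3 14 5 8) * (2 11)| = |(14)(1 8)(2 11)(3 13 4)| = 6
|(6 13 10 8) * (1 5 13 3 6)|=10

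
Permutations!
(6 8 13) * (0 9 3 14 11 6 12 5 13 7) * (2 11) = (0 9 3 14 2 11 6 8 7)(5 13 12) = [9, 1, 11, 14, 4, 13, 8, 0, 7, 3, 10, 6, 5, 12, 2]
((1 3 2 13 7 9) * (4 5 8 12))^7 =(1 3 2 13 7 9)(4 12 8 5) =[0, 3, 13, 2, 12, 4, 6, 9, 5, 1, 10, 11, 8, 7]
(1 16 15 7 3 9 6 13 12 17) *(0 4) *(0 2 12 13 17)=(0 4 2 12)(1 16 15 7 3 9 6 17)=[4, 16, 12, 9, 2, 5, 17, 3, 8, 6, 10, 11, 0, 13, 14, 7, 15, 1]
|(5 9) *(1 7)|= |(1 7)(5 9)|= 2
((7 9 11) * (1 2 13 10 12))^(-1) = (1 12 10 13 2)(7 11 9) = [0, 12, 1, 3, 4, 5, 6, 11, 8, 7, 13, 9, 10, 2]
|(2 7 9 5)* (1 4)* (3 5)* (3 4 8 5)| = |(1 8 5 2 7 9 4)| = 7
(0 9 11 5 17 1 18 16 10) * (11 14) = (0 9 14 11 5 17 1 18 16 10) = [9, 18, 2, 3, 4, 17, 6, 7, 8, 14, 0, 5, 12, 13, 11, 15, 10, 1, 16]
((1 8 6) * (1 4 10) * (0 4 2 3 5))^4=[8, 3, 4, 10, 6, 1, 0, 7, 5, 9, 2]=(0 8 5 1 3 10 2 4 6)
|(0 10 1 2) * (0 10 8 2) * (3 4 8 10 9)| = |(0 10 1)(2 9 3 4 8)| = 15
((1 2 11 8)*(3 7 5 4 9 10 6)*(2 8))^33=(1 8)(2 11)(3 10 4 7 6 9 5)=[0, 8, 11, 10, 7, 3, 9, 6, 1, 5, 4, 2]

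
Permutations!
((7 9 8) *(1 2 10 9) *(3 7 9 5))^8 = (1 10 3)(2 5 7) = [0, 10, 5, 1, 4, 7, 6, 2, 8, 9, 3]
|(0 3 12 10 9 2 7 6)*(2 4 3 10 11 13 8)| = 12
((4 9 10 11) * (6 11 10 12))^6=[0, 1, 2, 3, 9, 5, 11, 7, 8, 12, 10, 4, 6]=(4 9 12 6 11)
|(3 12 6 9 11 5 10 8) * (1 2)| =8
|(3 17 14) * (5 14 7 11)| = |(3 17 7 11 5 14)| = 6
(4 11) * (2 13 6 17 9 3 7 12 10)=(2 13 6 17 9 3 7 12 10)(4 11)=[0, 1, 13, 7, 11, 5, 17, 12, 8, 3, 2, 4, 10, 6, 14, 15, 16, 9]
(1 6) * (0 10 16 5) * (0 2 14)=[10, 6, 14, 3, 4, 2, 1, 7, 8, 9, 16, 11, 12, 13, 0, 15, 5]=(0 10 16 5 2 14)(1 6)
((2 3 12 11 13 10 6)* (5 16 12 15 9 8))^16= (2 8 11)(3 5 13)(6 9 12)(10 15 16)= [0, 1, 8, 5, 4, 13, 9, 7, 11, 12, 15, 2, 6, 3, 14, 16, 10]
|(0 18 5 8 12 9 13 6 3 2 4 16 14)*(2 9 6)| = |(0 18 5 8 12 6 3 9 13 2 4 16 14)| = 13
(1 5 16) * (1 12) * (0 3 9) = (0 3 9)(1 5 16 12) = [3, 5, 2, 9, 4, 16, 6, 7, 8, 0, 10, 11, 1, 13, 14, 15, 12]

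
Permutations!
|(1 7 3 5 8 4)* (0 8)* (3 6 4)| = |(0 8 3 5)(1 7 6 4)| = 4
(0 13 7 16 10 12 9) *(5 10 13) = (0 5 10 12 9)(7 16 13) = [5, 1, 2, 3, 4, 10, 6, 16, 8, 0, 12, 11, 9, 7, 14, 15, 13]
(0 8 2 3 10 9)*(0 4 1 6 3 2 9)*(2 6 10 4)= (0 8 9 2 6 3 4 1 10)= [8, 10, 6, 4, 1, 5, 3, 7, 9, 2, 0]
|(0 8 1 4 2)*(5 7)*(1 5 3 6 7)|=|(0 8 5 1 4 2)(3 6 7)|=6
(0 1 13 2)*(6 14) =(0 1 13 2)(6 14) =[1, 13, 0, 3, 4, 5, 14, 7, 8, 9, 10, 11, 12, 2, 6]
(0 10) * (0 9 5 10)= (5 10 9)= [0, 1, 2, 3, 4, 10, 6, 7, 8, 5, 9]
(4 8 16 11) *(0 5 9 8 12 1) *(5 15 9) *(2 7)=(0 15 9 8 16 11 4 12 1)(2 7)=[15, 0, 7, 3, 12, 5, 6, 2, 16, 8, 10, 4, 1, 13, 14, 9, 11]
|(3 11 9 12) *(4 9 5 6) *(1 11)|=|(1 11 5 6 4 9 12 3)|=8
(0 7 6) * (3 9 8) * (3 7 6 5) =(0 6)(3 9 8 7 5) =[6, 1, 2, 9, 4, 3, 0, 5, 7, 8]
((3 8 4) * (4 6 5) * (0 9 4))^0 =(9) =[0, 1, 2, 3, 4, 5, 6, 7, 8, 9]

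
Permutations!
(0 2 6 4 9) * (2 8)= (0 8 2 6 4 9)= [8, 1, 6, 3, 9, 5, 4, 7, 2, 0]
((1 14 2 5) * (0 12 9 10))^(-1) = (0 10 9 12)(1 5 2 14) = [10, 5, 14, 3, 4, 2, 6, 7, 8, 12, 9, 11, 0, 13, 1]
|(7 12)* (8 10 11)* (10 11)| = |(7 12)(8 11)| = 2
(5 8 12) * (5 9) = (5 8 12 9) = [0, 1, 2, 3, 4, 8, 6, 7, 12, 5, 10, 11, 9]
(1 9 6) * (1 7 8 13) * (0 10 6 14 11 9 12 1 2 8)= (0 10 6 7)(1 12)(2 8 13)(9 14 11)= [10, 12, 8, 3, 4, 5, 7, 0, 13, 14, 6, 9, 1, 2, 11]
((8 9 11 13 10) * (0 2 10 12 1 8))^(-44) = (0 2 10)(1 13 9)(8 12 11) = [2, 13, 10, 3, 4, 5, 6, 7, 12, 1, 0, 8, 11, 9]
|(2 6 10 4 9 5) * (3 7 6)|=|(2 3 7 6 10 4 9 5)|=8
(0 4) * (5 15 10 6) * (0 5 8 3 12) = (0 4 5 15 10 6 8 3 12) = [4, 1, 2, 12, 5, 15, 8, 7, 3, 9, 6, 11, 0, 13, 14, 10]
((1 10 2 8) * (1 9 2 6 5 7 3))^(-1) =[0, 3, 9, 7, 4, 6, 10, 5, 2, 8, 1] =(1 3 7 5 6 10)(2 9 8)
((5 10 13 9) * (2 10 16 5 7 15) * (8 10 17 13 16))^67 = (2 17 13 9 7 15)(5 16 10 8) = [0, 1, 17, 3, 4, 16, 6, 15, 5, 7, 8, 11, 12, 9, 14, 2, 10, 13]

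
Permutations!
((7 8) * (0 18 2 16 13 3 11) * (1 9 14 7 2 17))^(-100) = (0 9 2 11 1 8 3 17 7 13 18 14 16) = [9, 8, 11, 17, 4, 5, 6, 13, 3, 2, 10, 1, 12, 18, 16, 15, 0, 7, 14]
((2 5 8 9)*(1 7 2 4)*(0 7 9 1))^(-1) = (0 4 9 1 8 5 2 7) = [4, 8, 7, 3, 9, 2, 6, 0, 5, 1]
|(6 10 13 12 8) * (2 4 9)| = 15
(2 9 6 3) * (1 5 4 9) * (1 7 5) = (2 7 5 4 9 6 3) = [0, 1, 7, 2, 9, 4, 3, 5, 8, 6]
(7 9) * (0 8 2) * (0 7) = (0 8 2 7 9) = [8, 1, 7, 3, 4, 5, 6, 9, 2, 0]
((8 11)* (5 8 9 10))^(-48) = (5 11 10 8 9) = [0, 1, 2, 3, 4, 11, 6, 7, 9, 5, 8, 10]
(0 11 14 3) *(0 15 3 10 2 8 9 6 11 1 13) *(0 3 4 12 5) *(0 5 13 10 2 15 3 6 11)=(0 1 10 15 4 12 13 6)(2 8 9 11 14)=[1, 10, 8, 3, 12, 5, 0, 7, 9, 11, 15, 14, 13, 6, 2, 4]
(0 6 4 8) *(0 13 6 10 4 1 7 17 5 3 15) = (0 10 4 8 13 6 1 7 17 5 3 15) = [10, 7, 2, 15, 8, 3, 1, 17, 13, 9, 4, 11, 12, 6, 14, 0, 16, 5]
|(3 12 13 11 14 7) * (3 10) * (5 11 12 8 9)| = 8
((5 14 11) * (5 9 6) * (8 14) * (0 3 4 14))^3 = [14, 1, 2, 11, 9, 3, 0, 7, 4, 8, 10, 5, 12, 13, 6] = (0 14 6)(3 11 5)(4 9 8)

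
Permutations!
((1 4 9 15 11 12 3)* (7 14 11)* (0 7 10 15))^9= (10 15)= [0, 1, 2, 3, 4, 5, 6, 7, 8, 9, 15, 11, 12, 13, 14, 10]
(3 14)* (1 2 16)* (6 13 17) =(1 2 16)(3 14)(6 13 17) =[0, 2, 16, 14, 4, 5, 13, 7, 8, 9, 10, 11, 12, 17, 3, 15, 1, 6]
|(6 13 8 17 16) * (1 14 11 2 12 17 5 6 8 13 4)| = 11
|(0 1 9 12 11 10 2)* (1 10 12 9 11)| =3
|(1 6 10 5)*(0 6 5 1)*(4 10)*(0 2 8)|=8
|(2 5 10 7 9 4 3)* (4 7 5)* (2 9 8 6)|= |(2 4 3 9 7 8 6)(5 10)|= 14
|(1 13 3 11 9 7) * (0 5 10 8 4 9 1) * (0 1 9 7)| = 11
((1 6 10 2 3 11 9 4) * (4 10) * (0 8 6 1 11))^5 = [9, 1, 4, 11, 3, 5, 2, 7, 10, 8, 6, 0] = (0 9 8 10 6 2 4 3 11)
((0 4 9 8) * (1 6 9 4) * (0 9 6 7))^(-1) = [7, 0, 2, 3, 4, 5, 6, 1, 9, 8] = (0 7 1)(8 9)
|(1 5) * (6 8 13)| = 6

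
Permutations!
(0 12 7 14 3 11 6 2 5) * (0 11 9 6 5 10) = (0 12 7 14 3 9 6 2 10)(5 11) = [12, 1, 10, 9, 4, 11, 2, 14, 8, 6, 0, 5, 7, 13, 3]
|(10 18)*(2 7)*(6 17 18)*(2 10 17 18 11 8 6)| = 15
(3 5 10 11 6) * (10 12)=(3 5 12 10 11 6)=[0, 1, 2, 5, 4, 12, 3, 7, 8, 9, 11, 6, 10]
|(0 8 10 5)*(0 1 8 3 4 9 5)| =8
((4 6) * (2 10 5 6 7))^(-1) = (2 7 4 6 5 10) = [0, 1, 7, 3, 6, 10, 5, 4, 8, 9, 2]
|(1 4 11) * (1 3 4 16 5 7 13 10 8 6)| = 24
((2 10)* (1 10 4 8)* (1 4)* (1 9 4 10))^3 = (2 8 9 10 4) = [0, 1, 8, 3, 2, 5, 6, 7, 9, 10, 4]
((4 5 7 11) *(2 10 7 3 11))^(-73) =(2 7 10)(3 5 4 11) =[0, 1, 7, 5, 11, 4, 6, 10, 8, 9, 2, 3]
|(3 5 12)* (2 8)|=6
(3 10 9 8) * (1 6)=(1 6)(3 10 9 8)=[0, 6, 2, 10, 4, 5, 1, 7, 3, 8, 9]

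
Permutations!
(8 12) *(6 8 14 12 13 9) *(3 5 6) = (3 5 6 8 13 9)(12 14) = [0, 1, 2, 5, 4, 6, 8, 7, 13, 3, 10, 11, 14, 9, 12]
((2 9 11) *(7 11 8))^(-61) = (2 11 7 8 9) = [0, 1, 11, 3, 4, 5, 6, 8, 9, 2, 10, 7]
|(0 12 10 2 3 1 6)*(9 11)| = 14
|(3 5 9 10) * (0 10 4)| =6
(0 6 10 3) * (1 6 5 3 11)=(0 5 3)(1 6 10 11)=[5, 6, 2, 0, 4, 3, 10, 7, 8, 9, 11, 1]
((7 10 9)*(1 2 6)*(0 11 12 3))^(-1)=(0 3 12 11)(1 6 2)(7 9 10)=[3, 6, 1, 12, 4, 5, 2, 9, 8, 10, 7, 0, 11]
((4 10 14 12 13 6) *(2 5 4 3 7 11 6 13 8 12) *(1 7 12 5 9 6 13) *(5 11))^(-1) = (1 13 11 8 12 3 6 9 2 14 10 4 5 7) = [0, 13, 14, 6, 5, 7, 9, 1, 12, 2, 4, 8, 3, 11, 10]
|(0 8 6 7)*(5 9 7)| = |(0 8 6 5 9 7)| = 6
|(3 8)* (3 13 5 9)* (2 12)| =10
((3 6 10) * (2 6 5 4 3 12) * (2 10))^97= (2 6)(3 5 4)(10 12)= [0, 1, 6, 5, 3, 4, 2, 7, 8, 9, 12, 11, 10]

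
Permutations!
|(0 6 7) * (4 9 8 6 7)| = 4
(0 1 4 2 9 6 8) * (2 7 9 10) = (0 1 4 7 9 6 8)(2 10) = [1, 4, 10, 3, 7, 5, 8, 9, 0, 6, 2]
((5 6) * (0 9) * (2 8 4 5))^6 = (9)(2 8 4 5 6) = [0, 1, 8, 3, 5, 6, 2, 7, 4, 9]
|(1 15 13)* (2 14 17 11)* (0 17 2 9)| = 12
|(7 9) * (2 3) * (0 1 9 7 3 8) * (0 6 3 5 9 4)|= |(0 1 4)(2 8 6 3)(5 9)|= 12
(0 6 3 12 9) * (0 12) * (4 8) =(0 6 3)(4 8)(9 12) =[6, 1, 2, 0, 8, 5, 3, 7, 4, 12, 10, 11, 9]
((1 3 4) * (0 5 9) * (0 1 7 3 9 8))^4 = [5, 1, 2, 4, 7, 8, 6, 3, 0, 9] = (9)(0 5 8)(3 4 7)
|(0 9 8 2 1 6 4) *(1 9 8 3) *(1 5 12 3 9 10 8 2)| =|(0 2 10 8 1 6 4)(3 5 12)| =21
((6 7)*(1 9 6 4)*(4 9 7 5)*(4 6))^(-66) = (1 9)(4 7) = [0, 9, 2, 3, 7, 5, 6, 4, 8, 1]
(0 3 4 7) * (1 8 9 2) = (0 3 4 7)(1 8 9 2) = [3, 8, 1, 4, 7, 5, 6, 0, 9, 2]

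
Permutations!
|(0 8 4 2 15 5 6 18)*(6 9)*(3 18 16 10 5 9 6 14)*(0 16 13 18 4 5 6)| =|(0 8 5)(2 15 9 14 3 4)(6 13 18 16 10)| =30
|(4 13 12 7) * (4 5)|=5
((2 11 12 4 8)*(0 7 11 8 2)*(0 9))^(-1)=[9, 1, 4, 3, 12, 5, 6, 0, 2, 8, 10, 7, 11]=(0 9 8 2 4 12 11 7)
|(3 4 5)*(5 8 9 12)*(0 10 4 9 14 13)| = 12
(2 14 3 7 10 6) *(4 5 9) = (2 14 3 7 10 6)(4 5 9) = [0, 1, 14, 7, 5, 9, 2, 10, 8, 4, 6, 11, 12, 13, 3]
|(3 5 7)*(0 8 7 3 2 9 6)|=6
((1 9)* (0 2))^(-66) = (9) = [0, 1, 2, 3, 4, 5, 6, 7, 8, 9]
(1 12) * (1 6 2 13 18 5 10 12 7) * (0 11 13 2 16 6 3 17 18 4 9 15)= (0 11 13 4 9 15)(1 7)(3 17 18 5 10 12)(6 16)= [11, 7, 2, 17, 9, 10, 16, 1, 8, 15, 12, 13, 3, 4, 14, 0, 6, 18, 5]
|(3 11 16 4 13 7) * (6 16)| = 7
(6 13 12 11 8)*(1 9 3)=[0, 9, 2, 1, 4, 5, 13, 7, 6, 3, 10, 8, 11, 12]=(1 9 3)(6 13 12 11 8)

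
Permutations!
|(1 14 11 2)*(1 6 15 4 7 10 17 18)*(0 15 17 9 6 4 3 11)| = |(0 15 3 11 2 4 7 10 9 6 17 18 1 14)| = 14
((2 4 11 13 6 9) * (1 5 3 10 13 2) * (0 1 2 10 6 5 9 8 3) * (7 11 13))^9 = (0 9 4 5 1 2 13) = [9, 2, 13, 3, 5, 1, 6, 7, 8, 4, 10, 11, 12, 0]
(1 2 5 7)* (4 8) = (1 2 5 7)(4 8) = [0, 2, 5, 3, 8, 7, 6, 1, 4]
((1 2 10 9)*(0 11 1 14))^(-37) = [9, 0, 11, 3, 4, 5, 6, 7, 8, 2, 1, 14, 12, 13, 10] = (0 9 2 11 14 10 1)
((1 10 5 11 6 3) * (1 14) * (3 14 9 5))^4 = (1 5)(3 6)(9 14)(10 11) = [0, 5, 2, 6, 4, 1, 3, 7, 8, 14, 11, 10, 12, 13, 9]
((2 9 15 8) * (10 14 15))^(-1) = [0, 1, 8, 3, 4, 5, 6, 7, 15, 2, 9, 11, 12, 13, 10, 14] = (2 8 15 14 10 9)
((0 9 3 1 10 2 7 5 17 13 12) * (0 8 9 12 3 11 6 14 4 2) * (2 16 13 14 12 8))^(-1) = (0 10 1 3 13 16 4 14 17 5 7 2 12 6 11 9 8) = [10, 3, 12, 13, 14, 7, 11, 2, 0, 8, 1, 9, 6, 16, 17, 15, 4, 5]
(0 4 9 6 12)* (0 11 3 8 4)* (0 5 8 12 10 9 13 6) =(0 5 8 4 13 6 10 9)(3 12 11) =[5, 1, 2, 12, 13, 8, 10, 7, 4, 0, 9, 3, 11, 6]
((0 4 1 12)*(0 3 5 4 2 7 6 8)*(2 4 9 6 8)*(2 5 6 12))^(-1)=(0 8 7 2 1 4)(3 12 9 5 6)=[8, 4, 1, 12, 0, 6, 3, 2, 7, 5, 10, 11, 9]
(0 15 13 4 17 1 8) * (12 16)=(0 15 13 4 17 1 8)(12 16)=[15, 8, 2, 3, 17, 5, 6, 7, 0, 9, 10, 11, 16, 4, 14, 13, 12, 1]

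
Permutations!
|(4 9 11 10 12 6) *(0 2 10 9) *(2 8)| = 14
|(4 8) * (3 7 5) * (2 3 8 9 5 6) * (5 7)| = |(2 3 5 8 4 9 7 6)| = 8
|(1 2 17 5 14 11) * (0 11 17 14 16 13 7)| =|(0 11 1 2 14 17 5 16 13 7)| =10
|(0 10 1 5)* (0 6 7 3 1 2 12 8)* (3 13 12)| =|(0 10 2 3 1 5 6 7 13 12 8)| =11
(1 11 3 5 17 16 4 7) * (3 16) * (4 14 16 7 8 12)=(1 11 7)(3 5 17)(4 8 12)(14 16)=[0, 11, 2, 5, 8, 17, 6, 1, 12, 9, 10, 7, 4, 13, 16, 15, 14, 3]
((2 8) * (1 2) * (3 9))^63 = (3 9) = [0, 1, 2, 9, 4, 5, 6, 7, 8, 3]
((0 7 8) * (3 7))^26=(0 7)(3 8)=[7, 1, 2, 8, 4, 5, 6, 0, 3]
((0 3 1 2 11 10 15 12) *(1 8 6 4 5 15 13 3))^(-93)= (0 15 4 8 13 11 1 12 5 6 3 10 2)= [15, 12, 0, 10, 8, 6, 3, 7, 13, 9, 2, 1, 5, 11, 14, 4]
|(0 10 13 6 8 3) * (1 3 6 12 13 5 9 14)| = 14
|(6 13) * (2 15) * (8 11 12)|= |(2 15)(6 13)(8 11 12)|= 6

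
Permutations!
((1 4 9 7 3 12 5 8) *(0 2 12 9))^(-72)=(0 1 5 2 4 8 12)=[1, 5, 4, 3, 8, 2, 6, 7, 12, 9, 10, 11, 0]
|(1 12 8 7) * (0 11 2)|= 12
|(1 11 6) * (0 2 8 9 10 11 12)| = |(0 2 8 9 10 11 6 1 12)| = 9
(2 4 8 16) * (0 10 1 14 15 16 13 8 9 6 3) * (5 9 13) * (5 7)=(0 10 1 14 15 16 2 4 13 8 7 5 9 6 3)=[10, 14, 4, 0, 13, 9, 3, 5, 7, 6, 1, 11, 12, 8, 15, 16, 2]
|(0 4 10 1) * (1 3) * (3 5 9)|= |(0 4 10 5 9 3 1)|= 7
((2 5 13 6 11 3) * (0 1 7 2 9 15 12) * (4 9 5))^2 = (0 7 4 15)(1 2 9 12)(3 13 11 5 6) = [7, 2, 9, 13, 15, 6, 3, 4, 8, 12, 10, 5, 1, 11, 14, 0]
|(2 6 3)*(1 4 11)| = 3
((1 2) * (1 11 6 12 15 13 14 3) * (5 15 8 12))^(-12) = (1 13 6)(2 14 5)(3 15 11) = [0, 13, 14, 15, 4, 2, 1, 7, 8, 9, 10, 3, 12, 6, 5, 11]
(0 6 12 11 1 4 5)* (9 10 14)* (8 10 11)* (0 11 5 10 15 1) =(0 6 12 8 15 1 4 10 14 9 5 11) =[6, 4, 2, 3, 10, 11, 12, 7, 15, 5, 14, 0, 8, 13, 9, 1]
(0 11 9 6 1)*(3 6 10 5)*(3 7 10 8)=(0 11 9 8 3 6 1)(5 7 10)=[11, 0, 2, 6, 4, 7, 1, 10, 3, 8, 5, 9]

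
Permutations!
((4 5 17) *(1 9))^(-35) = (1 9)(4 5 17) = [0, 9, 2, 3, 5, 17, 6, 7, 8, 1, 10, 11, 12, 13, 14, 15, 16, 4]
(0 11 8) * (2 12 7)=[11, 1, 12, 3, 4, 5, 6, 2, 0, 9, 10, 8, 7]=(0 11 8)(2 12 7)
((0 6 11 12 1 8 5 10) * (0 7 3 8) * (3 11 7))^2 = (0 7 12)(1 6 11)(3 5)(8 10) = [7, 6, 2, 5, 4, 3, 11, 12, 10, 9, 8, 1, 0]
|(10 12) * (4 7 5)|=6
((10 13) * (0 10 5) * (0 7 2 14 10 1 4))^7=[1, 4, 14, 3, 0, 7, 6, 2, 8, 9, 13, 11, 12, 5, 10]=(0 1 4)(2 14 10 13 5 7)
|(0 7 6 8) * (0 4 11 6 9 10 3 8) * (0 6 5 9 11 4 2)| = |(0 7 11 5 9 10 3 8 2)| = 9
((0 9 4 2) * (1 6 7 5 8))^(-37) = (0 2 4 9)(1 5 6 8 7) = [2, 5, 4, 3, 9, 6, 8, 1, 7, 0]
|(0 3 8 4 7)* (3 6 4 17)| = 12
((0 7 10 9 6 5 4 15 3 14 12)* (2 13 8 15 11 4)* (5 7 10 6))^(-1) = (0 12 14 3 15 8 13 2 5 9 10)(4 11)(6 7) = [12, 1, 5, 15, 11, 9, 7, 6, 13, 10, 0, 4, 14, 2, 3, 8]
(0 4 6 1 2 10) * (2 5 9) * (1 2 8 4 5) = (0 5 9 8 4 6 2 10) = [5, 1, 10, 3, 6, 9, 2, 7, 4, 8, 0]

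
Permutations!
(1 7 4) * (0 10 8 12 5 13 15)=(0 10 8 12 5 13 15)(1 7 4)=[10, 7, 2, 3, 1, 13, 6, 4, 12, 9, 8, 11, 5, 15, 14, 0]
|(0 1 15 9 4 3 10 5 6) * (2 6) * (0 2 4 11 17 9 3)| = |(0 1 15 3 10 5 4)(2 6)(9 11 17)| = 42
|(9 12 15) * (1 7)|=6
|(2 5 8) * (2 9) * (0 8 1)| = |(0 8 9 2 5 1)| = 6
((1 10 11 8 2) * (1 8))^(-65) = [0, 10, 8, 3, 4, 5, 6, 7, 2, 9, 11, 1] = (1 10 11)(2 8)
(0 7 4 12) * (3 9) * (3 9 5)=(0 7 4 12)(3 5)=[7, 1, 2, 5, 12, 3, 6, 4, 8, 9, 10, 11, 0]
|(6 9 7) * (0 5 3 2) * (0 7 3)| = 10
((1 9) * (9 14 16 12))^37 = (1 16 9 14 12) = [0, 16, 2, 3, 4, 5, 6, 7, 8, 14, 10, 11, 1, 13, 12, 15, 9]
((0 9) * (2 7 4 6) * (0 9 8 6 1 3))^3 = [2, 8, 1, 6, 0, 5, 4, 3, 7, 9] = (9)(0 2 1 8 7 3 6 4)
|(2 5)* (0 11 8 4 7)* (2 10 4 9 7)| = |(0 11 8 9 7)(2 5 10 4)| = 20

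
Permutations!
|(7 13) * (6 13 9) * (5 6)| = 5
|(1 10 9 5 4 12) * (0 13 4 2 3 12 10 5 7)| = 30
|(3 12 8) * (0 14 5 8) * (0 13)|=|(0 14 5 8 3 12 13)|=7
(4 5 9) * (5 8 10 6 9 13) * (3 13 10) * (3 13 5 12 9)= (3 5 10 6)(4 8 13 12 9)= [0, 1, 2, 5, 8, 10, 3, 7, 13, 4, 6, 11, 9, 12]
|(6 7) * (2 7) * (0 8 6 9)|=|(0 8 6 2 7 9)|=6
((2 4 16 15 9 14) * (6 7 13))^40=(2 9 16)(4 14 15)(6 7 13)=[0, 1, 9, 3, 14, 5, 7, 13, 8, 16, 10, 11, 12, 6, 15, 4, 2]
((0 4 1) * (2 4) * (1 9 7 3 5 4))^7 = (0 2 1)(3 4 7 5 9) = [2, 0, 1, 4, 7, 9, 6, 5, 8, 3]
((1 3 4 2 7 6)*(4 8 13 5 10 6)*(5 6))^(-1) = [0, 6, 4, 1, 7, 10, 13, 2, 3, 9, 5, 11, 12, 8] = (1 6 13 8 3)(2 4 7)(5 10)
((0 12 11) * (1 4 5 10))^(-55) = (0 11 12)(1 4 5 10) = [11, 4, 2, 3, 5, 10, 6, 7, 8, 9, 1, 12, 0]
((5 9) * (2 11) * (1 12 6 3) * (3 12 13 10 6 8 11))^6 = (1 11 6)(2 12 13)(3 8 10) = [0, 11, 12, 8, 4, 5, 1, 7, 10, 9, 3, 6, 13, 2]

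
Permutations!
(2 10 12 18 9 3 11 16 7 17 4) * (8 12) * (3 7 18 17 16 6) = (2 10 8 12 17 4)(3 11 6)(7 16 18 9) = [0, 1, 10, 11, 2, 5, 3, 16, 12, 7, 8, 6, 17, 13, 14, 15, 18, 4, 9]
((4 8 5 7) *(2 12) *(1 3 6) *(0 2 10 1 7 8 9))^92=(0 12 1 6 4)(2 10 3 7 9)=[12, 6, 10, 7, 0, 5, 4, 9, 8, 2, 3, 11, 1]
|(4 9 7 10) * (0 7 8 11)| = 7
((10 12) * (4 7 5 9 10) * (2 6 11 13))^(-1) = [0, 1, 13, 3, 12, 7, 2, 4, 8, 5, 9, 6, 10, 11] = (2 13 11 6)(4 12 10 9 5 7)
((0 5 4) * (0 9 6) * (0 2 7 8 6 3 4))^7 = (0 5)(2 6 8 7)(3 4 9) = [5, 1, 6, 4, 9, 0, 8, 2, 7, 3]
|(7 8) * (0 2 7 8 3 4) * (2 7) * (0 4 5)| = |(8)(0 7 3 5)| = 4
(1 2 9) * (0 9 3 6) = (0 9 1 2 3 6) = [9, 2, 3, 6, 4, 5, 0, 7, 8, 1]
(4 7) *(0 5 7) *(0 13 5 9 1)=(0 9 1)(4 13 5 7)=[9, 0, 2, 3, 13, 7, 6, 4, 8, 1, 10, 11, 12, 5]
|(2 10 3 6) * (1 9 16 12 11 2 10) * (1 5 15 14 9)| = |(2 5 15 14 9 16 12 11)(3 6 10)| = 24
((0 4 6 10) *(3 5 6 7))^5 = [6, 1, 2, 4, 10, 7, 3, 0, 8, 9, 5] = (0 6 3 4 10 5 7)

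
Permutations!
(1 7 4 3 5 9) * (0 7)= [7, 0, 2, 5, 3, 9, 6, 4, 8, 1]= (0 7 4 3 5 9 1)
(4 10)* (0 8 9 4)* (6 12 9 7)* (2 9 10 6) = [8, 1, 9, 3, 6, 5, 12, 2, 7, 4, 0, 11, 10] = (0 8 7 2 9 4 6 12 10)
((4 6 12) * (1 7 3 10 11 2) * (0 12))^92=[0, 3, 7, 11, 4, 5, 6, 10, 8, 9, 2, 1, 12]=(12)(1 3 11)(2 7 10)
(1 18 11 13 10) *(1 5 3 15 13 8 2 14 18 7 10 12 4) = (1 7 10 5 3 15 13 12 4)(2 14 18 11 8) = [0, 7, 14, 15, 1, 3, 6, 10, 2, 9, 5, 8, 4, 12, 18, 13, 16, 17, 11]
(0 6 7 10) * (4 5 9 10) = (0 6 7 4 5 9 10) = [6, 1, 2, 3, 5, 9, 7, 4, 8, 10, 0]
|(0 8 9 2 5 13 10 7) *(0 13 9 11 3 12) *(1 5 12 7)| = 12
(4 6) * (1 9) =(1 9)(4 6) =[0, 9, 2, 3, 6, 5, 4, 7, 8, 1]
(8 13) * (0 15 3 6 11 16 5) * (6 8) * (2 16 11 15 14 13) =(0 14 13 6 15 3 8 2 16 5) =[14, 1, 16, 8, 4, 0, 15, 7, 2, 9, 10, 11, 12, 6, 13, 3, 5]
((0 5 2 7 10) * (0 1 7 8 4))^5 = [0, 10, 2, 3, 4, 5, 6, 1, 8, 9, 7] = (1 10 7)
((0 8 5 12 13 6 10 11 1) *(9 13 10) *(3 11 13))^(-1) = [1, 11, 2, 9, 4, 8, 13, 7, 0, 6, 12, 3, 5, 10] = (0 1 11 3 9 6 13 10 12 5 8)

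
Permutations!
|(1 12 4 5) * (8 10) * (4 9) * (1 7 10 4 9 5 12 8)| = 7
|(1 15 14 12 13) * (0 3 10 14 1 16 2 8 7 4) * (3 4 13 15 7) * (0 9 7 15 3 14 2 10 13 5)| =|(0 4 9 7 5)(1 15)(2 8 14 12 3 13 16 10)| =40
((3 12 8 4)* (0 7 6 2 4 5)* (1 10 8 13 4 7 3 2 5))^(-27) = (13) = [0, 1, 2, 3, 4, 5, 6, 7, 8, 9, 10, 11, 12, 13]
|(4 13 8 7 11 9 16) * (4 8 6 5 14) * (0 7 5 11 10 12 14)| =|(0 7 10 12 14 4 13 6 11 9 16 8 5)| =13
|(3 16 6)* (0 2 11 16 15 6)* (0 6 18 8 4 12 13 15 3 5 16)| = 6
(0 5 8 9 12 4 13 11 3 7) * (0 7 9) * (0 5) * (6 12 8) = (3 9 8 5 6 12 4 13 11) = [0, 1, 2, 9, 13, 6, 12, 7, 5, 8, 10, 3, 4, 11]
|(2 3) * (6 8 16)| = 6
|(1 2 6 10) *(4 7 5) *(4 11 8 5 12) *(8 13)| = 12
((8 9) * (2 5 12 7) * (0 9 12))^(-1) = (0 5 2 7 12 8 9) = [5, 1, 7, 3, 4, 2, 6, 12, 9, 0, 10, 11, 8]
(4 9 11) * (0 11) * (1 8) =(0 11 4 9)(1 8) =[11, 8, 2, 3, 9, 5, 6, 7, 1, 0, 10, 4]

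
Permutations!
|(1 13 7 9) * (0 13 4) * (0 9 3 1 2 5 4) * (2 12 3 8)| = 11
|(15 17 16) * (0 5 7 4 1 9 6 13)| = |(0 5 7 4 1 9 6 13)(15 17 16)| = 24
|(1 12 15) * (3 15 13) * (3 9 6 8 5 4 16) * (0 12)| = |(0 12 13 9 6 8 5 4 16 3 15 1)| = 12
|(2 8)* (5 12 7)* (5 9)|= |(2 8)(5 12 7 9)|= 4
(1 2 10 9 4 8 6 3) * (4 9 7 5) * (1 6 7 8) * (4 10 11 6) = [0, 2, 11, 4, 1, 10, 3, 5, 7, 9, 8, 6] = (1 2 11 6 3 4)(5 10 8 7)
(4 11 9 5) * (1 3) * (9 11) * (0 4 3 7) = (11)(0 4 9 5 3 1 7) = [4, 7, 2, 1, 9, 3, 6, 0, 8, 5, 10, 11]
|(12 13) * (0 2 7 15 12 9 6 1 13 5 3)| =|(0 2 7 15 12 5 3)(1 13 9 6)| =28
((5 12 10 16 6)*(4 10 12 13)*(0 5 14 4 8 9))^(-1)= (0 9 8 13 5)(4 14 6 16 10)= [9, 1, 2, 3, 14, 0, 16, 7, 13, 8, 4, 11, 12, 5, 6, 15, 10]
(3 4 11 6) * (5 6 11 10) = [0, 1, 2, 4, 10, 6, 3, 7, 8, 9, 5, 11] = (11)(3 4 10 5 6)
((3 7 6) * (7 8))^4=[0, 1, 2, 3, 4, 5, 6, 7, 8]=(8)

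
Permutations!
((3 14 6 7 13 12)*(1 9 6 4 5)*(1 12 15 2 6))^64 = [0, 1, 15, 12, 14, 4, 2, 6, 8, 9, 10, 11, 5, 7, 3, 13] = (2 15 13 7 6)(3 12 5 4 14)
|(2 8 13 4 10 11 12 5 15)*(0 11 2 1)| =|(0 11 12 5 15 1)(2 8 13 4 10)| =30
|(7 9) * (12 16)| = 2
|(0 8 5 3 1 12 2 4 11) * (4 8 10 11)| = 6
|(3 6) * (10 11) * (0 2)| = |(0 2)(3 6)(10 11)| = 2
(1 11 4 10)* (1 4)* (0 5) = (0 5)(1 11)(4 10) = [5, 11, 2, 3, 10, 0, 6, 7, 8, 9, 4, 1]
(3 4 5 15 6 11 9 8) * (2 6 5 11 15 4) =(2 6 15 5 4 11 9 8 3) =[0, 1, 6, 2, 11, 4, 15, 7, 3, 8, 10, 9, 12, 13, 14, 5]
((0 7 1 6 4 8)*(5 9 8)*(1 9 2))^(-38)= [9, 4, 6, 3, 2, 1, 5, 8, 7, 0]= (0 9)(1 4 2 6 5)(7 8)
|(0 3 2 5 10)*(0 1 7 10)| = |(0 3 2 5)(1 7 10)| = 12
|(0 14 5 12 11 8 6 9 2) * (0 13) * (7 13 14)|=|(0 7 13)(2 14 5 12 11 8 6 9)|=24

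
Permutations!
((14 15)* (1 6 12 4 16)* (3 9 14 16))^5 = (1 9 6 14 12 15 4 16 3) = [0, 9, 2, 1, 16, 5, 14, 7, 8, 6, 10, 11, 15, 13, 12, 4, 3]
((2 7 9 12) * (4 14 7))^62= (2 14 9)(4 7 12)= [0, 1, 14, 3, 7, 5, 6, 12, 8, 2, 10, 11, 4, 13, 9]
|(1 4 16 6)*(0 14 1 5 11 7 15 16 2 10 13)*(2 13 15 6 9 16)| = 60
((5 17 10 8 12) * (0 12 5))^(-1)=(0 12)(5 8 10 17)=[12, 1, 2, 3, 4, 8, 6, 7, 10, 9, 17, 11, 0, 13, 14, 15, 16, 5]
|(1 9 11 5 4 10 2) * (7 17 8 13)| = |(1 9 11 5 4 10 2)(7 17 8 13)| = 28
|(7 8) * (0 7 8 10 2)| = |(0 7 10 2)| = 4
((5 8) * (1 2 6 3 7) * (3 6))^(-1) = (1 7 3 2)(5 8) = [0, 7, 1, 2, 4, 8, 6, 3, 5]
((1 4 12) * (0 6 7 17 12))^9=(0 7 12 4 6 17 1)=[7, 0, 2, 3, 6, 5, 17, 12, 8, 9, 10, 11, 4, 13, 14, 15, 16, 1]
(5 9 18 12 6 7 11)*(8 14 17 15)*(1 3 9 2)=(1 3 9 18 12 6 7 11 5 2)(8 14 17 15)=[0, 3, 1, 9, 4, 2, 7, 11, 14, 18, 10, 5, 6, 13, 17, 8, 16, 15, 12]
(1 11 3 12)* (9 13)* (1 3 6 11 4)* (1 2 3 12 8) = (1 4 2 3 8)(6 11)(9 13) = [0, 4, 3, 8, 2, 5, 11, 7, 1, 13, 10, 6, 12, 9]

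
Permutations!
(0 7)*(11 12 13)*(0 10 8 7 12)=(0 12 13 11)(7 10 8)=[12, 1, 2, 3, 4, 5, 6, 10, 7, 9, 8, 0, 13, 11]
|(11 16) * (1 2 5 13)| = 4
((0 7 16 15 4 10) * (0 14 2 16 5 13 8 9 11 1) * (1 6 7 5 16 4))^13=(0 13 9 6 16 1 5 8 11 7 15)(2 4 10 14)=[13, 5, 4, 3, 10, 8, 16, 15, 11, 6, 14, 7, 12, 9, 2, 0, 1]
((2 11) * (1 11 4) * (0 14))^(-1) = [14, 4, 11, 3, 2, 5, 6, 7, 8, 9, 10, 1, 12, 13, 0] = (0 14)(1 4 2 11)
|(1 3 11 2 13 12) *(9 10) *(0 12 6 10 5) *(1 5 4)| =9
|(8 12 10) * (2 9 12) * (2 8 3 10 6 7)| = 10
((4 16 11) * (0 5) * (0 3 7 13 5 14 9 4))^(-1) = [11, 1, 2, 5, 9, 13, 6, 3, 8, 14, 10, 16, 12, 7, 0, 15, 4] = (0 11 16 4 9 14)(3 5 13 7)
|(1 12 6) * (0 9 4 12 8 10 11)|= |(0 9 4 12 6 1 8 10 11)|= 9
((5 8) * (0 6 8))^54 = (0 8)(5 6) = [8, 1, 2, 3, 4, 6, 5, 7, 0]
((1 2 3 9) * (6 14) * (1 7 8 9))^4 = (14)(1 2 3)(7 8 9) = [0, 2, 3, 1, 4, 5, 6, 8, 9, 7, 10, 11, 12, 13, 14]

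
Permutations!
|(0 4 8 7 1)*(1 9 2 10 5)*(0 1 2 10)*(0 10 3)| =|(0 4 8 7 9 3)(2 10 5)| =6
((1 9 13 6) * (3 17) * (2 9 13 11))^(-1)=(1 6 13)(2 11 9)(3 17)=[0, 6, 11, 17, 4, 5, 13, 7, 8, 2, 10, 9, 12, 1, 14, 15, 16, 3]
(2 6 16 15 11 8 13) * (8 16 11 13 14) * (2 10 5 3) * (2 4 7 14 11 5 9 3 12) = (2 6 5 12)(3 4 7 14 8 11 16 15 13 10 9) = [0, 1, 6, 4, 7, 12, 5, 14, 11, 3, 9, 16, 2, 10, 8, 13, 15]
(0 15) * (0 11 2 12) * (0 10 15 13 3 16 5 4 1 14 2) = (0 13 3 16 5 4 1 14 2 12 10 15 11) = [13, 14, 12, 16, 1, 4, 6, 7, 8, 9, 15, 0, 10, 3, 2, 11, 5]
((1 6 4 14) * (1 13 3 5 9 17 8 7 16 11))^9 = [0, 8, 2, 6, 16, 4, 7, 5, 3, 14, 10, 17, 12, 1, 11, 15, 9, 13] = (1 8 3 6 7 5 4 16 9 14 11 17 13)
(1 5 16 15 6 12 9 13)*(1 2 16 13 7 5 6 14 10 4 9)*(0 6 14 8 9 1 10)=(0 6 12 10 4 1 14)(2 16 15 8 9 7 5 13)=[6, 14, 16, 3, 1, 13, 12, 5, 9, 7, 4, 11, 10, 2, 0, 8, 15]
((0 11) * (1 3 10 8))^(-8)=(11)=[0, 1, 2, 3, 4, 5, 6, 7, 8, 9, 10, 11]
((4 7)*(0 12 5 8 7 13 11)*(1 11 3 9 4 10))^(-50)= [1, 7, 2, 4, 3, 0, 6, 5, 12, 13, 8, 10, 11, 9]= (0 1 7 5)(3 4)(8 12 11 10)(9 13)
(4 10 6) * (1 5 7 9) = (1 5 7 9)(4 10 6) = [0, 5, 2, 3, 10, 7, 4, 9, 8, 1, 6]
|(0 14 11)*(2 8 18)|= |(0 14 11)(2 8 18)|= 3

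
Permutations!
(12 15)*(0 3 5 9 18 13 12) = (0 3 5 9 18 13 12 15) = [3, 1, 2, 5, 4, 9, 6, 7, 8, 18, 10, 11, 15, 12, 14, 0, 16, 17, 13]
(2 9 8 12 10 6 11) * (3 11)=(2 9 8 12 10 6 3 11)=[0, 1, 9, 11, 4, 5, 3, 7, 12, 8, 6, 2, 10]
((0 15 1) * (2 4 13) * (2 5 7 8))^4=(0 15 1)(2 7 13)(4 8 5)=[15, 0, 7, 3, 8, 4, 6, 13, 5, 9, 10, 11, 12, 2, 14, 1]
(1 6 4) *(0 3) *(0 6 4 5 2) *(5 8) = [3, 4, 0, 6, 1, 2, 8, 7, 5] = (0 3 6 8 5 2)(1 4)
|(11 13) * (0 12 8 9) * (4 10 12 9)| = |(0 9)(4 10 12 8)(11 13)| = 4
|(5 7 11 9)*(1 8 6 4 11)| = |(1 8 6 4 11 9 5 7)| = 8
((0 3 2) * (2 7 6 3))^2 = (3 6 7) = [0, 1, 2, 6, 4, 5, 7, 3]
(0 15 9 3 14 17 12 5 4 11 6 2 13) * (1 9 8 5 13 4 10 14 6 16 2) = [15, 9, 4, 6, 11, 10, 1, 7, 5, 3, 14, 16, 13, 0, 17, 8, 2, 12] = (0 15 8 5 10 14 17 12 13)(1 9 3 6)(2 4 11 16)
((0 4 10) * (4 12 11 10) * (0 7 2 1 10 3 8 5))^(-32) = [8, 1, 2, 12, 4, 3, 6, 7, 11, 9, 10, 0, 5] = (0 8 11)(3 12 5)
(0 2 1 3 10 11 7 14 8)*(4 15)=(0 2 1 3 10 11 7 14 8)(4 15)=[2, 3, 1, 10, 15, 5, 6, 14, 0, 9, 11, 7, 12, 13, 8, 4]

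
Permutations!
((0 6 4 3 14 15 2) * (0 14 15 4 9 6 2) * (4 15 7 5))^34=(0 14)(2 15)(3 5)(4 7)=[14, 1, 15, 5, 7, 3, 6, 4, 8, 9, 10, 11, 12, 13, 0, 2]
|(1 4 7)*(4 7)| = |(1 7)| = 2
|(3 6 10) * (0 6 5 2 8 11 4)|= 9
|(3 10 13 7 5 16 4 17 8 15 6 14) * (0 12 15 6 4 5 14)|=|(0 12 15 4 17 8 6)(3 10 13 7 14)(5 16)|=70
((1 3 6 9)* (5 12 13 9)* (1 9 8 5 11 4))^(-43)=(1 6 4 3 11)(5 12 13 8)=[0, 6, 2, 11, 3, 12, 4, 7, 5, 9, 10, 1, 13, 8]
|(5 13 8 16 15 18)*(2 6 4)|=6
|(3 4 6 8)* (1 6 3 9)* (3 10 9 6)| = |(1 3 4 10 9)(6 8)| = 10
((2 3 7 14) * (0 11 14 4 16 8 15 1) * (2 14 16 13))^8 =(0 16 15)(1 11 8)(2 4 3 13 7) =[16, 11, 4, 13, 3, 5, 6, 2, 1, 9, 10, 8, 12, 7, 14, 0, 15]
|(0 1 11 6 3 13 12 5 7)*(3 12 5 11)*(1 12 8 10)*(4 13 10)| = |(0 12 11 6 8 4 13 5 7)(1 3 10)| = 9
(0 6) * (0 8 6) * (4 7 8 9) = [0, 1, 2, 3, 7, 5, 9, 8, 6, 4] = (4 7 8 6 9)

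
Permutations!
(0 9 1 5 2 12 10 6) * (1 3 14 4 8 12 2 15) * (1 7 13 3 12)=[9, 5, 2, 14, 8, 15, 0, 13, 1, 12, 6, 11, 10, 3, 4, 7]=(0 9 12 10 6)(1 5 15 7 13 3 14 4 8)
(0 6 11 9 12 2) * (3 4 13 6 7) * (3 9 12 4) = (0 7 9 4 13 6 11 12 2) = [7, 1, 0, 3, 13, 5, 11, 9, 8, 4, 10, 12, 2, 6]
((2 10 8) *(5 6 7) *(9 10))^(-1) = (2 8 10 9)(5 7 6) = [0, 1, 8, 3, 4, 7, 5, 6, 10, 2, 9]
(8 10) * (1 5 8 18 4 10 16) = (1 5 8 16)(4 10 18) = [0, 5, 2, 3, 10, 8, 6, 7, 16, 9, 18, 11, 12, 13, 14, 15, 1, 17, 4]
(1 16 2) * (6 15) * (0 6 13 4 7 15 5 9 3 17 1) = (0 6 5 9 3 17 1 16 2)(4 7 15 13) = [6, 16, 0, 17, 7, 9, 5, 15, 8, 3, 10, 11, 12, 4, 14, 13, 2, 1]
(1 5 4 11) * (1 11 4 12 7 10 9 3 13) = (1 5 12 7 10 9 3 13) = [0, 5, 2, 13, 4, 12, 6, 10, 8, 3, 9, 11, 7, 1]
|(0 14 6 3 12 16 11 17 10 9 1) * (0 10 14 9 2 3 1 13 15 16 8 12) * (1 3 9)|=26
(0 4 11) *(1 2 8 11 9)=(0 4 9 1 2 8 11)=[4, 2, 8, 3, 9, 5, 6, 7, 11, 1, 10, 0]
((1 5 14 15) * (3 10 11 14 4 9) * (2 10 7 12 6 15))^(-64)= (1 15 6 12 7 3 9 4 5)= [0, 15, 2, 9, 5, 1, 12, 3, 8, 4, 10, 11, 7, 13, 14, 6]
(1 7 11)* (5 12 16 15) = [0, 7, 2, 3, 4, 12, 6, 11, 8, 9, 10, 1, 16, 13, 14, 5, 15] = (1 7 11)(5 12 16 15)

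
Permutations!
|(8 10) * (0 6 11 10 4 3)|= 7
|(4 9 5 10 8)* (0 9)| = 6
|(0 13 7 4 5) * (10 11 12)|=15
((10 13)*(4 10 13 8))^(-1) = (13)(4 8 10) = [0, 1, 2, 3, 8, 5, 6, 7, 10, 9, 4, 11, 12, 13]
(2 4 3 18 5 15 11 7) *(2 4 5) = (2 5 15 11 7 4 3 18) = [0, 1, 5, 18, 3, 15, 6, 4, 8, 9, 10, 7, 12, 13, 14, 11, 16, 17, 2]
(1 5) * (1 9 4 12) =(1 5 9 4 12) =[0, 5, 2, 3, 12, 9, 6, 7, 8, 4, 10, 11, 1]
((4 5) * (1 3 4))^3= [0, 5, 2, 1, 3, 4]= (1 5 4 3)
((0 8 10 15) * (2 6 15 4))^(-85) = [15, 1, 4, 3, 10, 5, 2, 7, 0, 9, 8, 11, 12, 13, 14, 6] = (0 15 6 2 4 10 8)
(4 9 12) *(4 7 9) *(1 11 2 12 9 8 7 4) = (1 11 2 12 4)(7 8) = [0, 11, 12, 3, 1, 5, 6, 8, 7, 9, 10, 2, 4]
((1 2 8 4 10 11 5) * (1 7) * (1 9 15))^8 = (1 9 5 10 8)(2 15 7 11 4) = [0, 9, 15, 3, 2, 10, 6, 11, 1, 5, 8, 4, 12, 13, 14, 7]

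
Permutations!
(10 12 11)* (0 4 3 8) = (0 4 3 8)(10 12 11) = [4, 1, 2, 8, 3, 5, 6, 7, 0, 9, 12, 10, 11]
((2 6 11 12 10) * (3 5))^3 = (2 12 6 10 11)(3 5) = [0, 1, 12, 5, 4, 3, 10, 7, 8, 9, 11, 2, 6]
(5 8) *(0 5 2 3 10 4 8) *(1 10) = (0 5)(1 10 4 8 2 3) = [5, 10, 3, 1, 8, 0, 6, 7, 2, 9, 4]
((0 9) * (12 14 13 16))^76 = (16) = [0, 1, 2, 3, 4, 5, 6, 7, 8, 9, 10, 11, 12, 13, 14, 15, 16]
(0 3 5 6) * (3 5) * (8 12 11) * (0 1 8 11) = (0 5 6 1 8 12) = [5, 8, 2, 3, 4, 6, 1, 7, 12, 9, 10, 11, 0]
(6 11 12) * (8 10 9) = (6 11 12)(8 10 9) = [0, 1, 2, 3, 4, 5, 11, 7, 10, 8, 9, 12, 6]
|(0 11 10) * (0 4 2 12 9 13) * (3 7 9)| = 10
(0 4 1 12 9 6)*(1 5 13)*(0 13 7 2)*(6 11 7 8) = (0 4 5 8 6 13 1 12 9 11 7 2) = [4, 12, 0, 3, 5, 8, 13, 2, 6, 11, 10, 7, 9, 1]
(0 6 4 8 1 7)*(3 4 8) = [6, 7, 2, 4, 3, 5, 8, 0, 1] = (0 6 8 1 7)(3 4)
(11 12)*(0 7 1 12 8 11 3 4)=(0 7 1 12 3 4)(8 11)=[7, 12, 2, 4, 0, 5, 6, 1, 11, 9, 10, 8, 3]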